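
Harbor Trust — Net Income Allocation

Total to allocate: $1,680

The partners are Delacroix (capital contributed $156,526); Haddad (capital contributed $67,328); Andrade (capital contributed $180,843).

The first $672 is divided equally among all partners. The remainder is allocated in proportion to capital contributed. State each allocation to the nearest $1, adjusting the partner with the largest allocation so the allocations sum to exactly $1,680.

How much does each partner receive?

Delacroix: $614 | Haddad: $392 | Andrade: $674

$672 shared equally gives $224 per partner.
Remainder $1,008 by capital contributed (total 404,697): Delacroix 389.87 → $390; Haddad 167.70 → $168; Andrade 450.44 → $450.
Totals: Delacroix $224 + $390 = $614; Haddad $224 + $168 = $392; Andrade $224 + $450 = $674.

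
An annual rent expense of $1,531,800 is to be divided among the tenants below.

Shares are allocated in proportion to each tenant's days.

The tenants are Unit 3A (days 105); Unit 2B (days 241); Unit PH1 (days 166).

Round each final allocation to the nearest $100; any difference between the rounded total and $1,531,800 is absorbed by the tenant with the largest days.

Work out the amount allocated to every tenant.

Sum of days: 512.
Proportional shares: Unit 3A 105/512 × $1,531,800 = 314,138.67; Unit 2B 241/512 × $1,531,800 = 721,023.05; Unit PH1 166/512 × $1,531,800 = 496,638.28.
After rounding ($100): Unit 3A $314,100; Unit 2B $721,000; Unit PH1 $496,600. Sum = $1,531,700.
Difference $1,531,800 − $1,531,700 = +$100 applied to largest days (Unit 2B): Unit 2B becomes $721,100.

Unit 3A: $314,100 | Unit 2B: $721,100 | Unit PH1: $496,600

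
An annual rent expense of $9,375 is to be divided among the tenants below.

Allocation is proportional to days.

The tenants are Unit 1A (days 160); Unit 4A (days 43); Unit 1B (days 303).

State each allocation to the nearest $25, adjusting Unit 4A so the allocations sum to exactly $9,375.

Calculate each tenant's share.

Unit 1A: $2,975 | Unit 4A: $775 | Unit 1B: $5,625

Sum of days: 506.
Pro-rata amounts: Unit 1A 160/506 × $9,375 = 2,964.43; Unit 4A 43/506 × $9,375 = 796.69; Unit 1B 303/506 × $9,375 = 5,613.88.
After rounding ($25): Unit 1A $2,975; Unit 4A $800; Unit 1B $5,625. Sum = $9,400.
Difference $9,375 − $9,400 = −$25 applied to Unit 4A: Unit 4A becomes $775.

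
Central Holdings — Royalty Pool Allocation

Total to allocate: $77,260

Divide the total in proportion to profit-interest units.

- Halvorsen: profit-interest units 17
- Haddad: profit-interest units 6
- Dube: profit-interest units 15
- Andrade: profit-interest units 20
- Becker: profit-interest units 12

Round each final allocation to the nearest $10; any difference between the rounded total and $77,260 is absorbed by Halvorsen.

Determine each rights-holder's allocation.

Sum of profit-interest units: 70.
Proportional shares: Halvorsen 17/70 × $77,260 = 18,763.14; Haddad 6/70 × $77,260 = 6,622.29; Dube 15/70 × $77,260 = 16,555.71; Andrade 20/70 × $77,260 = 22,074.29; Becker 12/70 × $77,260 = 13,244.57.
At nearest $10: Halvorsen $18,760; Haddad $6,620; Dube $16,560; Andrade $22,070; Becker $13,240. Sum = $77,250.
Difference $77,260 − $77,250 = +$10 applied to Halvorsen: Halvorsen becomes $18,770.

Halvorsen: $18,770; Haddad: $6,620; Dube: $16,560; Andrade: $22,070; Becker: $13,240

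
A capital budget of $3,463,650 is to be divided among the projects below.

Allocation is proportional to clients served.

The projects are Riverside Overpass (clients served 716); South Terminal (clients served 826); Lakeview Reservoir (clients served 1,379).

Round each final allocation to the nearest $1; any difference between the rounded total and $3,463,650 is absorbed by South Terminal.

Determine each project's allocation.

Clients served total: 2,921.
Unrounded shares: Riverside Overpass 716/2,921 × $3,463,650 = 849,015.20; South Terminal 826/2,921 × $3,463,650 = 979,450.496; Lakeview Reservoir 1,379/2,921 × $3,463,650 = 1,635,184.30.
At nearest $1: Riverside Overpass $849,015; South Terminal $979,450; Lakeview Reservoir $1,635,184. Sum = $3,463,649.
Difference $3,463,650 − $3,463,649 = +$1 applied to South Terminal: South Terminal becomes $979,451.

Riverside Overpass: $849,015; South Terminal: $979,451; Lakeview Reservoir: $1,635,184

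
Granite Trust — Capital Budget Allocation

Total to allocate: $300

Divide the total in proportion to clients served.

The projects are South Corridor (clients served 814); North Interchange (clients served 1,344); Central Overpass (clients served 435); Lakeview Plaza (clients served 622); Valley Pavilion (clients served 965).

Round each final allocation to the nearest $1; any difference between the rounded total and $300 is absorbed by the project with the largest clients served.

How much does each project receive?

Total clients served = 4,180.
Proportional shares: South Corridor 814/4,180 × $300 = 58.42; North Interchange 1,344/4,180 × $300 = 96.46; Central Overpass 435/4,180 × $300 = 31.22; Lakeview Plaza 622/4,180 × $300 = 44.64; Valley Pavilion 965/4,180 × $300 = 69.26.
Rounded to nearest $1: South Corridor $58; North Interchange $96; Central Overpass $31; Lakeview Plaza $45; Valley Pavilion $69. Sum = $299.
Difference $300 − $299 = +$1 applied to largest clients served (North Interchange): North Interchange becomes $97.

South Corridor: $58; North Interchange: $97; Central Overpass: $31; Lakeview Plaza: $45; Valley Pavilion: $69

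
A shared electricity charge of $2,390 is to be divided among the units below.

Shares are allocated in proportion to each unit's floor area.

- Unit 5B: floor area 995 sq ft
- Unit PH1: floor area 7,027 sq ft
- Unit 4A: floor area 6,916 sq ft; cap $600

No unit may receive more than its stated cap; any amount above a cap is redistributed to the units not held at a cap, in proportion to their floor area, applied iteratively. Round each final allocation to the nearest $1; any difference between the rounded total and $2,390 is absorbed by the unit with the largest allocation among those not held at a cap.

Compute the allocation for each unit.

Floor area total: 14,938.
Pro-rata shares before constraints: Unit 5B 159.19; Unit PH1 1,124.28; Unit 4A 1,106.52.
Held at cap: Unit 4A ($600); remaining pool $1,790 reallocated over remaining floor area 8,022.
Shares after redistribution: Unit 5B 222.02 → $222; Unit PH1 1,567.98 → $1,568.

Unit 5B: $222 | Unit PH1: $1,568 | Unit 4A: $600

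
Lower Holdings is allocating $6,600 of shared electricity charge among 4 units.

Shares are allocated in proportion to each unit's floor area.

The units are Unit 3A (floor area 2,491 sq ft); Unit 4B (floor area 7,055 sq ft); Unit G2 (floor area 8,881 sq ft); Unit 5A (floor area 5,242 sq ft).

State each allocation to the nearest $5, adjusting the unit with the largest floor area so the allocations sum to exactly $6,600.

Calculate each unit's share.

Combined floor area = 2,491 + 7,055 + 8,881 + 5,242 = 23,669.
Proportional shares: Unit 3A 694.60; Unit 4B 1,967.26; Unit G2 2,476.43; Unit 5A 1,461.71.
At nearest $5: Unit 3A $695; Unit 4B $1,965; Unit G2 $2,475; Unit 5A $1,460. Sum = $6,595.
Difference $6,600 − $6,595 = +$5 applied to largest floor area (Unit G2): Unit G2 becomes $2,480.

Unit 3A: $695 · Unit 4B: $1,965 · Unit G2: $2,480 · Unit 5A: $1,460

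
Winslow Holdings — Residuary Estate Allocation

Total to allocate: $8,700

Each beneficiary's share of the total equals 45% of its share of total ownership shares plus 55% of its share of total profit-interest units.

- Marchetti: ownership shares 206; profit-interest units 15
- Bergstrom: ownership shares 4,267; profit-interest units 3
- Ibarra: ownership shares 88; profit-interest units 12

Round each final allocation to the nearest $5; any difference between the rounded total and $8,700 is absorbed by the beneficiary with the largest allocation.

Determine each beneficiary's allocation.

Marchetti: $2,570 · Bergstrom: $4,140 · Ibarra: $1,990

Totals — ownership shares 4,561, profit-interest units 30.
Composite weights (45% ownership shares + 55% profit-interest units): Marchetti 0.2953; Bergstrom 0.4760; Ibarra 0.2287.
Pro-rata amounts: Marchetti 2,569.32; Bergstrom 4,141.14; Ibarra 1,989.54.
After rounding ($5): Marchetti $2,570; Bergstrom $4,140; Ibarra $1,990. Sum = $8,700.
Sum already equals the total — no adjustment.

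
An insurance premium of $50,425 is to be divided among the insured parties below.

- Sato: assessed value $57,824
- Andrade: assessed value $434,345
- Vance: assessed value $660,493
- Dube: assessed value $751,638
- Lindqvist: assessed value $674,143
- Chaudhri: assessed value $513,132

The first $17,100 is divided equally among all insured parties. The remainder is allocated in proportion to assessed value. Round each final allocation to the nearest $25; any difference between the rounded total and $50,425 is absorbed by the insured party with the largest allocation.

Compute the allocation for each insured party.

First tranche $17,100 split equally: $2,850 each.
Remainder $33,325 by assessed value (total 3,091,575): Sato 623.30 → $625; Andrade 4,681.93 → $4,675; Vance 7,119.65 → $7,125; Dube 8,102.13 → $8,100; Lindqvist 7,266.79 → $7,275; Chaudhri 5,531.20 → $5,525.
Totals: Sato $2,850 + $625 = $3,475; Andrade $2,850 + $4,675 = $7,525; Vance $2,850 + $7,125 = $9,975; Dube $2,850 + $8,100 = $10,950; Lindqvist $2,850 + $7,275 = $10,125; Chaudhri $2,850 + $5,525 = $8,375.

Sato: $3,475; Andrade: $7,525; Vance: $9,975; Dube: $10,950; Lindqvist: $10,125; Chaudhri: $8,375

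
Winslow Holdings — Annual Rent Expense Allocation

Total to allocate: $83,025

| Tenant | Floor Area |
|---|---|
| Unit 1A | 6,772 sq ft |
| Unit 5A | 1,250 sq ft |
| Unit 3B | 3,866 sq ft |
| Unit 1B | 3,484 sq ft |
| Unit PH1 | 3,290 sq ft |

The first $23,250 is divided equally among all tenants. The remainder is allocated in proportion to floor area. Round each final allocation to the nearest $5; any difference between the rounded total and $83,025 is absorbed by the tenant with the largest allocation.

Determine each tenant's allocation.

Unit 1A: $26,335 | Unit 5A: $8,655 | Unit 3B: $17,035 | Unit 1B: $15,810 | Unit PH1: $15,190

Equal tier: $23,250 ÷ 5 = $4,650 apiece.
Remainder $59,775 by floor area (total 18,662): Unit 1A 21,690.94 → $21,690; Unit 5A 4,003.79 → $4,005; Unit 3B 12,382.93 → $12,385; Unit 1B 11,159.37 → $11,160; Unit PH1 10,537.98 → $10,540.
Rounding difference −$5 on remainder applied to Unit 1A.
Totals: Unit 1A $4,650 + $21,685 = $26,335; Unit 5A $4,650 + $4,005 = $8,655; Unit 3B $4,650 + $12,385 = $17,035; Unit 1B $4,650 + $11,160 = $15,810; Unit PH1 $4,650 + $10,540 = $15,190.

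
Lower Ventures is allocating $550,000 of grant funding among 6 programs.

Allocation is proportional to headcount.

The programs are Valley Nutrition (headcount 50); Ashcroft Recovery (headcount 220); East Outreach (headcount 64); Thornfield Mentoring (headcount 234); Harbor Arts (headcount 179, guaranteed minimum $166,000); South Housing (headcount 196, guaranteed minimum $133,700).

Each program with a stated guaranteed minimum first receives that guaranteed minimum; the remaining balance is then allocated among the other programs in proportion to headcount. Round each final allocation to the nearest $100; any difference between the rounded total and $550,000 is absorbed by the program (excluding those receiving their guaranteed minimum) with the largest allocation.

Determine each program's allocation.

Valley Nutrition: $22,000 | Ashcroft Recovery: $96,900 | East Outreach: $28,200 | Thornfield Mentoring: $103,200 | Harbor Arts: $166,000 | South Housing: $133,700

Minimums first: Harbor Arts $166,000; South Housing $133,700. Balance $250,300.
Balance split over remaining headcount 568: Valley Nutrition 22,033.45 → $22,000; Ashcroft Recovery 96,947.18 → $96,900; East Outreach 28,202.82 → $28,200; Thornfield Mentoring 103,116.55 → $103,100.
Rounding difference +$100 applied to Thornfield Mentoring → $103,200.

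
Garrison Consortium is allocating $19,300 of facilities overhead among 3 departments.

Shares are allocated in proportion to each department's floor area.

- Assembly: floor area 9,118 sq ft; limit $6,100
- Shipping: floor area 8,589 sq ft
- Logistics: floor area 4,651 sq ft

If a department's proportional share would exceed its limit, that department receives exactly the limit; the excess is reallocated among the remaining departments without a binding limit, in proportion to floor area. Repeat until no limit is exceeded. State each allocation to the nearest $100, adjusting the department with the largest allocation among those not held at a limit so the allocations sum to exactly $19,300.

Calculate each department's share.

Assembly: $6,100; Shipping: $8,600; Logistics: $4,600

Floor area total: 22,358.
Unconstrained shares: Assembly 7,870.89; Shipping 7,414.25; Logistics 4,014.86.
Cap binds for Assembly ($6,100); residual $13,200 reallocated over remaining floor area 13,240.
Redistributed shares: Shipping 8,563.05 → $8,600; Logistics 4,636.95 → $4,600.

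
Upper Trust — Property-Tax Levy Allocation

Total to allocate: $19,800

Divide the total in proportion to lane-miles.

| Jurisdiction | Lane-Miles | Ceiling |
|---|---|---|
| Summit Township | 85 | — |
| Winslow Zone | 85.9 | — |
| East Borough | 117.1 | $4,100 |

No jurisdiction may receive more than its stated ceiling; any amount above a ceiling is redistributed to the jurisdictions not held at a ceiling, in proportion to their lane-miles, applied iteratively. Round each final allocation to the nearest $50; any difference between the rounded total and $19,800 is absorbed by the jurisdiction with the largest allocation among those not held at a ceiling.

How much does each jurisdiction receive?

Sum of lane-miles: 288.
Pro-rata shares before constraints: Summit Township 5,843.75; Winslow Zone 5,905.62; East Borough 8,050.62.
Held at cap: East Borough ($4,100); balance $15,700 reallocated over remaining lane-miles 170.9.
Redistributed shares: Summit Township 7,808.66 → $7,800; Winslow Zone 7,891.34 → $7,900.

Summit Township: $7,800 | Winslow Zone: $7,900 | East Borough: $4,100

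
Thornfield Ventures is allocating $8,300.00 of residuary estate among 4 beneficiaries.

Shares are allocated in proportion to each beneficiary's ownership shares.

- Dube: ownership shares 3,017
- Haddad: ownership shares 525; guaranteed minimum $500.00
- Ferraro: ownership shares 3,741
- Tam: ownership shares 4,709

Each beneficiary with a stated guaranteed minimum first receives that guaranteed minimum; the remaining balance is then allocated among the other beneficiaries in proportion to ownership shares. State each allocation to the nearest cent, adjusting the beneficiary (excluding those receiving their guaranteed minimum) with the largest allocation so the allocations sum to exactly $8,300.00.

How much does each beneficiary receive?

Dube: $2,052.20 · Haddad: $500.00 · Ferraro: $2,544.68 · Tam: $3,203.12

Fund the minimums — Haddad $500.00. Balance $7,800.00.
Balance split over remaining ownership shares 11,467: Dube 2,052.2020 → $2,052.20; Ferraro 2,544.6760 → $2,544.68; Tam 3,203.1220 → $3,203.12.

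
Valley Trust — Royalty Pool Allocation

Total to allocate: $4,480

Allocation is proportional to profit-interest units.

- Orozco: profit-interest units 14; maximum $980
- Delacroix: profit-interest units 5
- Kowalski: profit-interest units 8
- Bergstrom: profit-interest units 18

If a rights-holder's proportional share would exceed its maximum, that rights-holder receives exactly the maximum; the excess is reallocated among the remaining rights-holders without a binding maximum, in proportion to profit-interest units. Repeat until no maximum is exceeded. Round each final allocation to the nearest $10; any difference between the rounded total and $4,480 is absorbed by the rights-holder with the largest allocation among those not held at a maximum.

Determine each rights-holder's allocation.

Orozco: $980 | Delacroix: $560 | Kowalski: $900 | Bergstrom: $2,040

Profit-interest units total: 45.
Unconstrained shares: Orozco 1,393.78; Delacroix 497.78; Kowalski 796.44; Bergstrom 1,792.00.
Held at cap: Orozco ($980); remaining pool $3,500 reallocated over remaining profit-interest units 31.
Remaining shares: Delacroix 564.52 → $560; Kowalski 903.23 → $900; Bergstrom 2,032.26 → $2,030.
Rounding difference +$10 applied to Bergstrom → $2,040.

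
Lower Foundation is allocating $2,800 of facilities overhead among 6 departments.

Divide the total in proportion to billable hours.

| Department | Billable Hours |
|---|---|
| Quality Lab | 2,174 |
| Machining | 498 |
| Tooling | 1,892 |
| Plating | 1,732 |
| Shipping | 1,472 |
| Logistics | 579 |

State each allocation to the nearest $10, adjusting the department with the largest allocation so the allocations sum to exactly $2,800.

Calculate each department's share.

Total billable hours = 8,347.
Unrounded shares: Quality Lab 2,174/8,347 × $2,800 = 729.27; Machining 498/8,347 × $2,800 = 167.05; Tooling 1,892/8,347 × $2,800 = 634.67; Plating 1,732/8,347 × $2,800 = 581.00; Shipping 1,472/8,347 × $2,800 = 493.78; Logistics 579/8,347 × $2,800 = 194.23.
Rounded to nearest $10: Quality Lab $730; Machining $170; Tooling $630; Plating $580; Shipping $490; Logistics $190. Sum = $2,790.
Difference $2,800 − $2,790 = +$10 applied to largest allocation (Quality Lab): Quality Lab becomes $740.

Quality Lab: $740 | Machining: $170 | Tooling: $630 | Plating: $580 | Shipping: $490 | Logistics: $190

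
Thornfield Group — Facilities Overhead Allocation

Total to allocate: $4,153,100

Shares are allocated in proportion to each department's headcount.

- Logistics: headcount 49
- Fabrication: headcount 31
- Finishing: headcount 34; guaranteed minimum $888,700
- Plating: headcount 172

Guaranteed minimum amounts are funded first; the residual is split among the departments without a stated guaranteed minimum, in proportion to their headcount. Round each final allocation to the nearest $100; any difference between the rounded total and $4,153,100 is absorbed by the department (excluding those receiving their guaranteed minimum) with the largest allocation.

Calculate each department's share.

Fund the minimums — Finishing $888,700. Balance $3,264,400.
Balance split over remaining headcount 252: Logistics 634,744.44 → $634,700; Fabrication 401,573.02 → $401,600; Plating 2,228,082.54 → $2,228,100.

Logistics: $634,700; Fabrication: $401,600; Finishing: $888,700; Plating: $2,228,100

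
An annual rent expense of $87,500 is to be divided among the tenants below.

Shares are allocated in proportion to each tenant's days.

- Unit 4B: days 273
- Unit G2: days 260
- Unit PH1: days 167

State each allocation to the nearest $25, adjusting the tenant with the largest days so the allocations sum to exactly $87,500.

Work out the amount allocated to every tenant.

Unit 4B: $34,125 · Unit G2: $32,500 · Unit PH1: $20,875

Days total: 273 + 260 + 167 = 700.
Proportional shares: Unit 4B 34,125.00; Unit G2 32,500.00; Unit PH1 20,875.00.
Rounded to nearest $25: Unit 4B $34,125; Unit G2 $32,500; Unit PH1 $20,875. Sum = $87,500.
Sum already equals the total — no adjustment.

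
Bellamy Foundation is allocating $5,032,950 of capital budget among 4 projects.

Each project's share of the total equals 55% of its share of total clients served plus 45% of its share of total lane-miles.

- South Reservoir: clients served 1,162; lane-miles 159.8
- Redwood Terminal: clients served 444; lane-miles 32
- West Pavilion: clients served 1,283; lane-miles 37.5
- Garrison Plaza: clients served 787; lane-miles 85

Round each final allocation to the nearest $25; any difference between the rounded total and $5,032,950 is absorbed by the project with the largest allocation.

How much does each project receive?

South Reservoir: $2,026,550; Redwood Terminal: $564,925; West Pavilion: $1,236,350; Garrison Plaza: $1,205,125

Clients served total 3,676; lane-miles total 314.3.
Blended shares (55% clients served + 45% lane-miles): South Reservoir 0.4027; Redwood Terminal 0.1122; West Pavilion 0.2457; Garrison Plaza 0.2394.
Unrounded shares: South Reservoir 2,026,525.37; Redwood Terminal 564,933.55; West Pavilion 1,236,354.80; Garrison Plaza 1,205,136.28.
Rounded to nearest $25: South Reservoir $2,026,525; Redwood Terminal $564,925; West Pavilion $1,236,350; Garrison Plaza $1,205,125. Sum = $5,032,925.
Difference $5,032,950 − $5,032,925 = +$25 applied to largest allocation (South Reservoir): South Reservoir becomes $2,026,550.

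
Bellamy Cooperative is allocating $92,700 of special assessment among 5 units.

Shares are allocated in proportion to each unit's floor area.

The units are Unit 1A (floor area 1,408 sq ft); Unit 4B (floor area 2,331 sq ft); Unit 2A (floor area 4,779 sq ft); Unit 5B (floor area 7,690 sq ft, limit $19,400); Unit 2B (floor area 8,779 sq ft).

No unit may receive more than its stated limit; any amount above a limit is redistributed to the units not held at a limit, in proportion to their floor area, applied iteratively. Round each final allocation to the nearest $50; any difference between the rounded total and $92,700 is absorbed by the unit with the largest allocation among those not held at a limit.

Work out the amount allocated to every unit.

Unit 1A: $5,950; Unit 4B: $9,900; Unit 2A: $20,250; Unit 5B: $19,400; Unit 2B: $37,200

Floor area total: 24,987.
Unconstrained shares: Unit 1A 5,223.58; Unit 4B 8,647.84; Unit 2A 17,729.75; Unit 5B 28,529.36; Unit 2B 32,569.47.
Capped: Unit 5B ($19,400); residual $73,300 reallocated over remaining floor area 17,297.
Shares after redistribution: Unit 1A 5,966.72 → $5,950; Unit 4B 9,878.15 → $9,900; Unit 2A 20,252.11 → $20,250; Unit 2B 37,203.02 → $37,200.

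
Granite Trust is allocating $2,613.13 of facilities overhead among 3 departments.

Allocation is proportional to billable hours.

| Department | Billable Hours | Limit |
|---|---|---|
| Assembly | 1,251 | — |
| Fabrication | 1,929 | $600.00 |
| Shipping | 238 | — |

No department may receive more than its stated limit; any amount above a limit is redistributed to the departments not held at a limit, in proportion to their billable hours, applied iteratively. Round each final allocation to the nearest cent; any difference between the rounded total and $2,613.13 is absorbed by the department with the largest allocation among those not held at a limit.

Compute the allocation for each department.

Assembly: $1,691.35 | Fabrication: $600.00 | Shipping: $321.78

Sum of billable hours: 3,418.
Unconstrained shares: Assembly 956.4148; Fabrication 1,474.7594; Shipping 181.9558.
Cap binds for Fabrication ($600.00); balance $2,013.13 reallocated over remaining billable hours 1,489.
Shares after redistribution: Assembly 1,691.3537 → $1,691.35; Shipping 321.7763 → $321.78.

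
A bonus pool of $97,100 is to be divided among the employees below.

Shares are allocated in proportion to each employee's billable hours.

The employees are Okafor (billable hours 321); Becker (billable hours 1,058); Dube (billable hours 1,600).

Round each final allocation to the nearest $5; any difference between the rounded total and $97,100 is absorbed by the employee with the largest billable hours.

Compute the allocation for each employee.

Sum of billable hours: 321 + 1,058 + 1,600 = 2,979.
Unrounded shares: Okafor 10,462.94; Becker 34,485.33; Dube 52,151.73.
At nearest $5: Okafor $10,465; Becker $34,485; Dube $52,150. Sum = $97,100.
Rounded total matches; no reconciliation needed.

Okafor: $10,465; Becker: $34,485; Dube: $52,150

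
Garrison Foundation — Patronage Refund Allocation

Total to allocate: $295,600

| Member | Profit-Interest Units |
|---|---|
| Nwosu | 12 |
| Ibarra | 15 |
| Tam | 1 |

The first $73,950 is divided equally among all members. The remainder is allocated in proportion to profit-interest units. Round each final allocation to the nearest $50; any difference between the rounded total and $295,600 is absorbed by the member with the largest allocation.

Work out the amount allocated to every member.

Nwosu: $119,650; Ibarra: $143,400; Tam: $32,550

$73,950 shared equally gives $24,650 per member.
Remainder $221,650 by profit-interest units (total 28): Nwosu 94,992.86 → $95,000; Ibarra 118,741.07 → $118,750; Tam 7,916.07 → $7,900.
Totals: Nwosu $24,650 + $95,000 = $119,650; Ibarra $24,650 + $118,750 = $143,400; Tam $24,650 + $7,900 = $32,550.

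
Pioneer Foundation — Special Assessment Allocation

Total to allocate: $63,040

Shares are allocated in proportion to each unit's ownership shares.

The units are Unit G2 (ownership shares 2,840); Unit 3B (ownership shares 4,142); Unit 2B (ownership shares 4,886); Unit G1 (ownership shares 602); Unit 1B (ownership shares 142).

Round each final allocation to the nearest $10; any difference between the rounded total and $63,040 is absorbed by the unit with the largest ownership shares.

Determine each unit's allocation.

Unit G2: $14,200 | Unit 3B: $20,700 | Unit 2B: $24,420 | Unit G1: $3,010 | Unit 1B: $710

Ownership shares total: 2,840 + 4,142 + 4,886 + 602 + 142 = 12,612.
Proportional shares: Unit G2 14,195.50; Unit 3B 20,703.43; Unit 2B 24,422.25; Unit G1 3,009.05; Unit 1B 709.77.
Rounded to nearest $10: Unit G2 $14,200; Unit 3B $20,700; Unit 2B $24,420; Unit G1 $3,010; Unit 1B $710. Sum = $63,040.
Sum already equals the total — no adjustment.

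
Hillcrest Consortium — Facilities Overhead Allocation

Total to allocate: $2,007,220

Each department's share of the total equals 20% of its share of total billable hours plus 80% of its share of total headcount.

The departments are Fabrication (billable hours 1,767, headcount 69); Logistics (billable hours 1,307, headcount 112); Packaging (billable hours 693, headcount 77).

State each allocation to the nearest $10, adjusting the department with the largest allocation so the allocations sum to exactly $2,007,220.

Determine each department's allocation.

Fabrication: $617,760; Logistics: $836,360; Packaging: $553,100

Billable hours total 3,767; headcount total 258.
Composite weights (20% billable hours + 80% headcount): Fabrication 0.3078; Logistics 0.4167; Packaging 0.2756.
Proportional shares: Fabrication 617,758.48; Logistics 836,366.24; Packaging 553,095.28.
Rounded to nearest $10: Fabrication $617,760; Logistics $836,370; Packaging $553,100. Sum = $2,007,230.
Difference $2,007,220 − $2,007,230 = −$10 applied to largest allocation (Logistics): Logistics becomes $836,360.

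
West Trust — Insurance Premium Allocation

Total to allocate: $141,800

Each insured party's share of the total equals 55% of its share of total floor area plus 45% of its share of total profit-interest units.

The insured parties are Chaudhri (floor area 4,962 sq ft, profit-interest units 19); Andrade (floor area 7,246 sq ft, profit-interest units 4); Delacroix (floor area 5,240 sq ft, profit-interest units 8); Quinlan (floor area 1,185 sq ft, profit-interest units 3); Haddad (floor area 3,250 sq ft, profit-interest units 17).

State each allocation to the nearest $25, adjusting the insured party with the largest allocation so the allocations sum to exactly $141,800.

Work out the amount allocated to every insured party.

Chaudhri: $41,475; Andrade: $30,825; Delacroix: $28,675; Quinlan: $7,975; Haddad: $32,850

Floor area total 21,883; profit-interest units total 51.
Combined weights (55% floor area + 45% profit-interest units): Chaudhri 0.2924; Andrade 0.2174; Delacroix 0.2023; Quinlan 0.0563; Haddad 0.2317.
Pro-rata amounts: Chaudhri 41,456.69; Andrade 30,829.11; Delacroix 28,684.53; Quinlan 7,976.81; Haddad 32,852.85.
After rounding ($25): Chaudhri $41,450; Andrade $30,825; Delacroix $28,675; Quinlan $7,975; Haddad $32,850. Sum = $141,775.
Difference $141,800 − $141,775 = +$25 applied to largest allocation (Chaudhri): Chaudhri becomes $41,475.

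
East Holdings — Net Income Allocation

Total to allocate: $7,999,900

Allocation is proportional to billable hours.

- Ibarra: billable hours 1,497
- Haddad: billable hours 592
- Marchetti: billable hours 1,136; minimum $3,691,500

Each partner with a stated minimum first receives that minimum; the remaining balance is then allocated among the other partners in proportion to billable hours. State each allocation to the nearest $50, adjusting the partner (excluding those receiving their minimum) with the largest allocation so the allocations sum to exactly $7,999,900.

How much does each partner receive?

Ibarra: $3,087,450; Haddad: $1,220,950; Marchetti: $3,691,500

Fund the minimums — Marchetti $3,691,500. Balance $4,308,400.
Balance split over remaining billable hours 2,089: Ibarra 3,087,446.05 → $3,087,450; Haddad 1,220,953.95 → $1,220,950.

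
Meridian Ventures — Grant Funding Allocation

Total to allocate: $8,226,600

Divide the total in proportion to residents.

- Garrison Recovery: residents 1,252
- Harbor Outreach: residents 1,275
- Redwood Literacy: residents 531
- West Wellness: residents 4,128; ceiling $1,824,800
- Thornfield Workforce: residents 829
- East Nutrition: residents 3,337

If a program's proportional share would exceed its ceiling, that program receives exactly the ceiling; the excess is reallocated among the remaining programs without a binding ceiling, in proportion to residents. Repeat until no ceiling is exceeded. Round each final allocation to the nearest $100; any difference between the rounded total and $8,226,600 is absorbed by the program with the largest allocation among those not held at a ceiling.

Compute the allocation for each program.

Sum of residents: 11,352.
Proportional shares (ignoring caps): Garrison Recovery 907,302.96; Harbor Outreach 923,970.67; Redwood Literacy 384,806.61; West Wellness 2,991,490.91; Thornfield Workforce 600,762.10; East Nutrition 2,418,266.75.
Capped: West Wellness ($1,824,800); remaining pool $6,401,800 reallocated over remaining residents 7,224.
Remaining shares: Garrison Recovery 1,109,503.54 → $1,109,500; Harbor Outreach 1,129,885.80 → $1,129,900; Redwood Literacy 470,564.20 → $470,600; Thornfield Workforce 734,647.31 → $734,600; East Nutrition 2,957,199.14 → $2,957,200.

Garrison Recovery: $1,109,500 · Harbor Outreach: $1,129,900 · Redwood Literacy: $470,600 · West Wellness: $1,824,800 · Thornfield Workforce: $734,600 · East Nutrition: $2,957,200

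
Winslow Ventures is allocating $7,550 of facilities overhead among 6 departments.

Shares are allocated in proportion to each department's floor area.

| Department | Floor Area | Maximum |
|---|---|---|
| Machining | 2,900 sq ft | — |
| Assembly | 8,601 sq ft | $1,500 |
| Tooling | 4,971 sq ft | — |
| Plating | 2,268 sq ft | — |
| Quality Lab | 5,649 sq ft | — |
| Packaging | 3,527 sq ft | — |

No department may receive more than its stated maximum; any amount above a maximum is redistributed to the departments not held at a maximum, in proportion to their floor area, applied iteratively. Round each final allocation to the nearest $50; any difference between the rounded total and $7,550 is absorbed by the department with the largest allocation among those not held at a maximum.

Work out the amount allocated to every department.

Machining: $900 | Assembly: $1,500 | Tooling: $1,550 | Plating: $700 | Quality Lab: $1,800 | Packaging: $1,100

Total floor area = 27,916.
Pro-rata shares before constraints: Machining 784.32; Assembly 2,326.18; Tooling 1,344.43; Plating 613.39; Quality Lab 1,527.80; Packaging 953.89.
Cap binds for Assembly ($1,500); residual $6,050 reallocated over remaining floor area 19,315.
Remaining shares: Machining 908.36 → $900; Tooling 1,557.06 → $1,550; Plating 710.40 → $700; Quality Lab 1,769.43 → $1,750; Packaging 1,104.76 → $1,100.
Rounding difference +$50 applied to Quality Lab → $1,800.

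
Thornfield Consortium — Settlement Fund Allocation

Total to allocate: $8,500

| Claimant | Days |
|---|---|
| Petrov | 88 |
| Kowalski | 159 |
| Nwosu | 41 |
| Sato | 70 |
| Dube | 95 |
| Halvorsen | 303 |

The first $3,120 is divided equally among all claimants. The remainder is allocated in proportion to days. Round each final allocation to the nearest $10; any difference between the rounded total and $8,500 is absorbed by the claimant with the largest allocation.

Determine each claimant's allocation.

Equal tier: $3,120 ÷ 6 = $520 apiece.
Remainder $5,380 by days (total 756): Petrov 626.24 → $630; Kowalski 1,131.51 → $1,130; Nwosu 291.77 → $290; Sato 498.15 → $500; Dube 676.06 → $680; Halvorsen 2,156.27 → $2,160.
Rounding difference −$10 on remainder applied to Halvorsen.
Totals: Petrov $520 + $630 = $1,150; Kowalski $520 + $1,130 = $1,650; Nwosu $520 + $290 = $810; Sato $520 + $500 = $1,020; Dube $520 + $680 = $1,200; Halvorsen $520 + $2,150 = $2,670.

Petrov: $1,150 · Kowalski: $1,650 · Nwosu: $810 · Sato: $1,020 · Dube: $1,200 · Halvorsen: $2,670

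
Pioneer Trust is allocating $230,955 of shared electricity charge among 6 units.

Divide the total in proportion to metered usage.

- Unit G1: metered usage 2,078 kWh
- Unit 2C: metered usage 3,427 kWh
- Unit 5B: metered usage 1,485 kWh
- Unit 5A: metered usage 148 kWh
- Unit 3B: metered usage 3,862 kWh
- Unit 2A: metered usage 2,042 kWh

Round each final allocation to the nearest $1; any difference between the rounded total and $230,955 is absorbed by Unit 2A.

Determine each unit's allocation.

Metered usage total: 13,042.
Pro-rata amounts: Unit G1 2,078/13,042 × $230,955 = 36,798.38; Unit 2C 3,427/13,042 × $230,955 = 60,687.22; Unit 5B 1,485/13,042 × $230,955 = 26,297.21; Unit 5A 148/13,042 × $230,955 = 2,620.87; Unit 3B 3,862/13,042 × $230,955 = 68,390.45; Unit 2A 2,042/13,042 × $230,955 = 36,160.87.
Rounded to nearest $1: Unit G1 $36,798; Unit 2C $60,687; Unit 5B $26,297; Unit 5A $2,621; Unit 3B $68,390; Unit 2A $36,161. Sum = $230,954.
Difference $230,955 − $230,954 = +$1 applied to Unit 2A: Unit 2A becomes $36,162.

Unit G1: $36,798 | Unit 2C: $60,687 | Unit 5B: $26,297 | Unit 5A: $2,621 | Unit 3B: $68,390 | Unit 2A: $36,162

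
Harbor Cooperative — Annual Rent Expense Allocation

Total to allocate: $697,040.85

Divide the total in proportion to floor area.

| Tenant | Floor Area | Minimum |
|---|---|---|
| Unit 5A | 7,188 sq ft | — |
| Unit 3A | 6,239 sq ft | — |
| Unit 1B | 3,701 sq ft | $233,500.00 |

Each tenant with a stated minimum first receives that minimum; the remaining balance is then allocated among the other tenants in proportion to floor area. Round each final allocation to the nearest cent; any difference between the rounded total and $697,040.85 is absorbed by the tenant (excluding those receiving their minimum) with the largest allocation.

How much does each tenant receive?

Unit 5A: $248,151.61 · Unit 3A: $215,389.24 · Unit 1B: $233,500.00

Minimums first: Unit 1B $233,500.00. Balance $463,540.85.
Balance split over remaining floor area 13,427: Unit 5A 248,151.6072 → $248,151.61; Unit 3A 215,389.2428 → $215,389.24.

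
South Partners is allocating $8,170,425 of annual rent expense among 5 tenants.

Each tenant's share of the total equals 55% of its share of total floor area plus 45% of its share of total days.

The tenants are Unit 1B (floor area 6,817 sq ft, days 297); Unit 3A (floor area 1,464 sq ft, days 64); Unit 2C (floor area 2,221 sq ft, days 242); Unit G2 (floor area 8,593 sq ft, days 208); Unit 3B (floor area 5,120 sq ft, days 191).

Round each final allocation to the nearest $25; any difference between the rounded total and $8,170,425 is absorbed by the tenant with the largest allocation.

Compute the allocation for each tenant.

Totals — floor area 24,215, days 1,002.
Composite weights (55% floor area + 45% days): Unit 1B 0.2882; Unit 3A 0.0620; Unit 2C 0.1591; Unit G2 0.2886; Unit 3B 0.2021.
Proportional shares: Unit 1B 2,354,872.37; Unit 3A 506,522.49; Unit 2C 1,300,148.61; Unit G2 2,357,883.77; Unit 3B 1,650,997.76.
After rounding ($25): Unit 1B $2,354,875; Unit 3A $506,525; Unit 2C $1,300,150; Unit G2 $2,357,875; Unit 3B $1,651,000. Sum = $8,170,425.
Rounded total matches; no reconciliation needed.

Unit 1B: $2,354,875 | Unit 3A: $506,525 | Unit 2C: $1,300,150 | Unit G2: $2,357,875 | Unit 3B: $1,651,000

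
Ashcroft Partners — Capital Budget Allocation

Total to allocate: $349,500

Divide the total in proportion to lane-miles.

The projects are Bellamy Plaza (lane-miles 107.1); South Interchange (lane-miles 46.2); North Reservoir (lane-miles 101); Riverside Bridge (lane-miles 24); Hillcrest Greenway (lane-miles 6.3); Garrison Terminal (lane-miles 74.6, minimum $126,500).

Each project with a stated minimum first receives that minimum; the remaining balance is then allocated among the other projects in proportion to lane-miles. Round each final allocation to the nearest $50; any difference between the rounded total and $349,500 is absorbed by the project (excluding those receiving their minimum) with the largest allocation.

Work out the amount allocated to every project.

Bellamy Plaza: $83,900 · South Interchange: $36,200 · North Reservoir: $79,150 · Riverside Bridge: $18,800 · Hillcrest Greenway: $4,950 · Garrison Terminal: $126,500

Guaranteed amounts: Garrison Terminal $126,500. Residual $223,000.
Residual split over remaining lane-miles 284.6: Bellamy Plaza 83,918.83 → $83,900; South Interchange 36,200.28 → $36,200; North Reservoir 79,139.14 → $79,150; Riverside Bridge 18,805.34 → $18,800; Hillcrest Greenway 4,936.40 → $4,950.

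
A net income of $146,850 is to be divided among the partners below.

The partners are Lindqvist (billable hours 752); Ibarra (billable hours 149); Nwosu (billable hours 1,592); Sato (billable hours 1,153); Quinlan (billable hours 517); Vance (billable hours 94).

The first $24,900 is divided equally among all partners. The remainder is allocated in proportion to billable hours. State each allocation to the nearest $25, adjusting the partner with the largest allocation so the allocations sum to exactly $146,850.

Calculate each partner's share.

Lindqvist: $25,700 · Ibarra: $8,425 · Nwosu: $49,750 · Sato: $37,175 · Quinlan: $18,950 · Vance: $6,850

First tranche $24,900 split equally: $4,150 each.
Remainder $121,950 by billable hours (total 4,257): Lindqvist 21,542.49 → $21,550; Ibarra 4,268.39 → $4,275; Nwosu 45,605.92 → $45,600; Sato 33,029.92 → $33,025; Quinlan 14,810.47 → $14,800; Vance 2,692.81 → $2,700.
Totals: Lindqvist $4,150 + $21,550 = $25,700; Ibarra $4,150 + $4,275 = $8,425; Nwosu $4,150 + $45,600 = $49,750; Sato $4,150 + $33,025 = $37,175; Quinlan $4,150 + $14,800 = $18,950; Vance $4,150 + $2,700 = $6,850.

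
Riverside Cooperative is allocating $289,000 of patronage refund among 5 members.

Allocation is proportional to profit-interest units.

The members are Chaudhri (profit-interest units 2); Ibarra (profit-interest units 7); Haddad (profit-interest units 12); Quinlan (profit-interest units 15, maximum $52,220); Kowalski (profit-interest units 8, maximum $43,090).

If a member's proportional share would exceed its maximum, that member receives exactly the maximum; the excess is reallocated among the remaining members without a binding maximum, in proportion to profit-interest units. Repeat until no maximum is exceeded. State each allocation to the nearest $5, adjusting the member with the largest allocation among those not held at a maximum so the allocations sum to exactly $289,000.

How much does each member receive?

Sum of profit-interest units: 44.
Pro-rata shares before constraints: Chaudhri 13,136.36; Ibarra 45,977.27; Haddad 78,818.18; Quinlan 98,522.73; Kowalski 52,545.45.
Cap binds for Quinlan ($52,220), Kowalski ($43,090); remaining pool $193,690 reallocated over remaining profit-interest units 21.
Shares after redistribution: Chaudhri 18,446.67 → $18,445; Ibarra 64,563.33 → $64,565; Haddad 110,680.00 → $110,680.

Chaudhri: $18,445 | Ibarra: $64,565 | Haddad: $110,680 | Quinlan: $52,220 | Kowalski: $43,090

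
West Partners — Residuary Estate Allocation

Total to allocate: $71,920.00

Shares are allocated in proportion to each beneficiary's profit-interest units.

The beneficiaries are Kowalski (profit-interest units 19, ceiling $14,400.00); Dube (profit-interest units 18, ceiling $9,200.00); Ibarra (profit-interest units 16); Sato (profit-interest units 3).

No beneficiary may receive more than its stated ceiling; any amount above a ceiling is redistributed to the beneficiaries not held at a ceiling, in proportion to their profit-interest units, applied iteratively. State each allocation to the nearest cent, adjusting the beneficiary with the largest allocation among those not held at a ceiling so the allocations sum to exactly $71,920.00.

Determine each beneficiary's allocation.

Total profit-interest units = 56.
Unconstrained shares: Kowalski 24,401.4286; Dube 23,117.1429; Ibarra 20,548.5714; Sato 3,852.8571.
Cap binds for Kowalski ($14,400.00), Dube ($9,200.00); remaining pool $48,320.00 reallocated over remaining profit-interest units 19.
Remaining shares: Ibarra 40,690.5263 → $40,690.53; Sato 7,629.4737 → $7,629.47.

Kowalski: $14,400.00 · Dube: $9,200.00 · Ibarra: $40,690.53 · Sato: $7,629.47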